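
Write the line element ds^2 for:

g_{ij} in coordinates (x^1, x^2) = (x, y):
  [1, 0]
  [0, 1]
ds^2 = g_{ij} dx^i dx^j; only the non-zero components contribute.
ds^2 = dx^2 + dy^2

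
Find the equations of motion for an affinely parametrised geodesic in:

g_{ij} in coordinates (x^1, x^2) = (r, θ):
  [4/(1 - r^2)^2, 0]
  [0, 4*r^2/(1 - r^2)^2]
Geodesic equation: d^2x^k/dλ^2 + Γ^k_{ij} (dx^i/dλ)(dx^j/dλ) = 0.
Non-zero Christoffel symbols:
Γ^r_{r r} = 2*r/(1 - r^2)
Γ^r_{θ θ} = (r^3 + r)/(r^2 - 1)
Γ^θ_{r θ} = (-r^2 - 1)/(r^3 - r)
Substituting (the symmetric pair Γ^k_{ij}, Γ^k_{ji} combines into a factor 2):
d^2r/dλ^2 + (2*r/(1 - r^2)) (dr/dλ)^2 + ((r^3 + r)/(r^2 - 1)) (dθ/dλ)^2 = 0
d^2θ/dλ^2 + ((-2*r^2 - 2)/(r^3 - r)) (dr/dλ)(dθ/dλ) = 0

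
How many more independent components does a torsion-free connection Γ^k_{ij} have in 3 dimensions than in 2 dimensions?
Independent components in n dimensions: n × n(n+1)/2 = n^2(n+1)/2.
3D: 3 × 6 = 18
2D: 2 × 3 = 6
Difference = 18 - 6 = 12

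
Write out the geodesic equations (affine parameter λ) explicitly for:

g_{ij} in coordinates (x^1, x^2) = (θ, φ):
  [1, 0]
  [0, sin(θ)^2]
Geodesic equation: d^2x^k/dλ^2 + Γ^k_{ij} (dx^i/dλ)(dx^j/dλ) = 0.
Non-zero Christoffel symbols:
Γ^θ_{φ φ} = -sin(2*θ)/2
Γ^φ_{θ φ} = 1/tan(θ)
Substituting (the symmetric pair Γ^k_{ij}, Γ^k_{ji} combines into a factor 2):
d^2θ/dλ^2 - (sin(2*θ)/2) (dφ/dλ)^2 = 0
d^2φ/dλ^2 + (2/tan(θ)) (dθ/dλ)(dφ/dλ) = 0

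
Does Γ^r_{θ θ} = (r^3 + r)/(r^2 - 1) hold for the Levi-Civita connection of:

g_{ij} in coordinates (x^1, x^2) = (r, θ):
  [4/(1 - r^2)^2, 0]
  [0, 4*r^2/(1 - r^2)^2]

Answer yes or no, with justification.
Γ^r_{θ θ} = (1/2) g^{rr} (∂_θ g_{rθ} + ∂_θ g_{rθ} - ∂_r g_{θθ}) = (1/2)((1 - r^2)^2/4)((0) + (0) - (-8*(r^3 + r)/(r^2 - 1)^3)) = (r^3 + r)/(r^2 - 1)
This equals the proposed value (r^3 + r)/(r^2 - 1).
Yes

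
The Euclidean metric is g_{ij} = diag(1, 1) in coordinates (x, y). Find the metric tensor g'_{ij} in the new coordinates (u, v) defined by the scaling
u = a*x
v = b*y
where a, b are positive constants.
Invert the transformation: x = u/a, y = v/b
g'_{ij} = (∂x^k/∂x'^i)(∂x^l/∂x'^j) g_{kl}; with g_{kl} = δ_{kl} this is Σ_k (∂x^k/∂x'^i)(∂x^k/∂x'^j).
Jacobian: ∂x/∂u = 1/a, ∂x/∂v = 0, ∂y/∂u = 0, ∂y/∂v = 1/b
g'_{uu} = (1/a)(1/a) + (0)(0) = 1/a^2
g'_{uv} = (1/a)(0) + (0)(1/b) = 0
g'_{vv} = (0)(0) + (1/b)(1/b) = 1/b^2
g'_{ij} = diag(1/a^2, 1/b^2)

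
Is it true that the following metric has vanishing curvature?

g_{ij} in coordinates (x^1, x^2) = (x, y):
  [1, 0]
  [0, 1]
All metric components are constant, so every Christoffel symbol vanishes and R^i_{jkl} = 0.
Yes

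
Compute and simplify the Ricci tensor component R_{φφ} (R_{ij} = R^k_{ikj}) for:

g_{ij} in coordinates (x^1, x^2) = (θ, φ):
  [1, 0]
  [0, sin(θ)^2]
Non-zero Christoffel symbols (Γ^k_{ij} = Γ^k_{ji}):
Γ^θ_{φ φ} = -sin(2*θ)/2
Γ^φ_{θ φ} = 1/tan(θ)
R^θ_{φ θ φ} = ∂_θ Γ^θ_{φ φ} - ∂_φ Γ^θ_{φ θ} + Γ^θ_{θ m} Γ^m_{φ φ} - Γ^θ_{φ m} Γ^m_{φ θ}
  = (-cos(2*θ)) - (0) + (0) - (-cos(θ)^2) = sin(θ)^2
R^φ_{φ φ φ} = 0 (a repeated index in an antisymmetric pair)
R_{φφ} = R^θ_{φ θ φ} + R^φ_{φ φ φ} = (sin(θ)^2) + (0) = sin(θ)^2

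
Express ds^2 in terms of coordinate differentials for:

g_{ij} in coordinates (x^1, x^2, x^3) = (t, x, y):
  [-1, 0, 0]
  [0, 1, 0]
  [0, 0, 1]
ds^2 = g_{ij} dx^i dx^j; only the non-zero components contribute.
ds^2 = -dt^2 + dx^2 + dy^2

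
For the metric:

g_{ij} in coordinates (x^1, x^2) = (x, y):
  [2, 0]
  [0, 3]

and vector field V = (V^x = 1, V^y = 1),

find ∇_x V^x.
All Christoffel symbols are zero.
∇_x V^x = ∂_x V^x + Γ^x_{x j} V^j
  = (0) + (0)(1) + (0)(1)
  = 0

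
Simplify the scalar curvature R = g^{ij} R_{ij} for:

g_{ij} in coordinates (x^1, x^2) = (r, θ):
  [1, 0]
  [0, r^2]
Non-zero Christoffel symbols (Γ^k_{ij} = Γ^k_{ji}):
Γ^r_{θ θ} = -r
Γ^θ_{r θ} = 1/r
Ricci tensor (R_{ij} = R^k_{ikj}): R_{rr} = 0, R_{rθ} = 0, R_{θθ} = 0
Inverse metric: g^{rr} = 1, g^{θθ} = 1/r^2
R = g^{ij} R_{ij} = (1)(0) + (1/r^2)(0) = 0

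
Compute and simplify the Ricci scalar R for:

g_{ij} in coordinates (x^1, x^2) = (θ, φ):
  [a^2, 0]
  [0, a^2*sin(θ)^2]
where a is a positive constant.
Non-zero Christoffel symbols (Γ^k_{ij} = Γ^k_{ji}):
Γ^θ_{φ φ} = -sin(2*θ)/2
Γ^φ_{θ φ} = 1/tan(θ)
Ricci tensor (R_{ij} = R^k_{ikj}): R_{θθ} = 1, R_{θφ} = 0, R_{φφ} = sin(θ)^2
Inverse metric: g^{θθ} = 1/a^2, g^{φφ} = 1/(a^2*sin(θ)^2)
R = g^{ij} R_{ij} = (1/a^2)(1) + (1/(a^2*sin(θ)^2))(sin(θ)^2) = 2/a^2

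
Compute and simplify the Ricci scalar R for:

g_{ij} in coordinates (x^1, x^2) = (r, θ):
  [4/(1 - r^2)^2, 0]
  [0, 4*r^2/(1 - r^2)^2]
Non-zero Christoffel symbols (Γ^k_{ij} = Γ^k_{ji}):
Γ^r_{r r} = 2*r/(1 - r^2)
Γ^r_{θ θ} = (r^3 + r)/(r^2 - 1)
Γ^θ_{r θ} = (-r^2 - 1)/(r^3 - r)
Ricci tensor (R_{ij} = R^k_{ikj}): R_{rr} = -4/(r^2 - 1)^2, R_{rθ} = 0, R_{θθ} = -4*r^2/(r^2 - 1)^2
Inverse metric: g^{rr} = (1 - r^2)^2/4, g^{θθ} = (1 - r^2)^2/(4*r^2)
R = g^{ij} R_{ij} = ((1 - r^2)^2/4)(-4/(r^2 - 1)^2) + ((1 - r^2)^2/(4*r^2))(-4*r^2/(r^2 - 1)^2) = -2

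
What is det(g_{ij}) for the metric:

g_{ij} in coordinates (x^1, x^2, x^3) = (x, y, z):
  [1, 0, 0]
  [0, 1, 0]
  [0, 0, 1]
Diagonal metric: det(g) = g_{11}·g_{22}·g_{33}
= (1)·(1)·(1)
det(g) = 1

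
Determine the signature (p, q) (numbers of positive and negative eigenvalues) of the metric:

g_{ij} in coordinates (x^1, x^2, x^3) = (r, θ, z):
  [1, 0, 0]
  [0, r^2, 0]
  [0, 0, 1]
The metric is diagonal, so its eigenvalues are the diagonal entries: 1, r^2, 1 (at a generic point, where coordinate-dependent entries are positive).
3 positive, 0 negative.
(3, 0) - Riemannian (positive definite)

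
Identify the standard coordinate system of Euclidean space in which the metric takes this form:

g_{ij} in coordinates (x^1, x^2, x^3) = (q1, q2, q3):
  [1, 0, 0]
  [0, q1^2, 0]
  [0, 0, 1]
The line element ds^2 = dq1^2 + q1^2 dq2^2 + dq3^2 is dr^2 + r^2 dθ^2 + dz^2 with q1 = r, q2 = θ, q3 = z.
cylindrical coordinates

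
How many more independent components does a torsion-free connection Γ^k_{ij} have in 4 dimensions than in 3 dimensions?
Independent components in n dimensions: n × n(n+1)/2 = n^2(n+1)/2.
4D: 4 × 10 = 40
3D: 3 × 6 = 18
Difference = 40 - 18 = 22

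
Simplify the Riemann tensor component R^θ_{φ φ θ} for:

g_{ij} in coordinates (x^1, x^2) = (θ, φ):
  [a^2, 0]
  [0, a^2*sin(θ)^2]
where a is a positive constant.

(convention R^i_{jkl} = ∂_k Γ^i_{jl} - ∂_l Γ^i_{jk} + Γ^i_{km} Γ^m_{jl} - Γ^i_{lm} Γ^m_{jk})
Non-zero Christoffel symbols (Γ^k_{ij} = Γ^k_{ji}):
Γ^θ_{φ φ} = -sin(2*θ)/2
Γ^φ_{θ φ} = 1/tan(θ)
R^θ_{φ φ θ} = ∂_φ Γ^θ_{φ θ} - ∂_θ Γ^θ_{φ φ} + Γ^θ_{φ m} Γ^m_{φ θ} - Γ^θ_{θ m} Γ^m_{φ φ}
  = (0) - (-cos(2*θ)) + (-cos(θ)^2) - (0) = -sin(θ)^2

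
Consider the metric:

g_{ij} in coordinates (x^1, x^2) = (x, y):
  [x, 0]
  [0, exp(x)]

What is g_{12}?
With x^1 = x, x^2 = y, g_{12} = g_{xy} is the row-1, column-2 entry of the matrix.
g_{12} = 0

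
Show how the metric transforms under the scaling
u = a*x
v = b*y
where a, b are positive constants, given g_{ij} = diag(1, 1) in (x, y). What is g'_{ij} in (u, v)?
Invert the transformation: x = u/a, y = v/b
g'_{ij} = (∂x^k/∂x'^i)(∂x^l/∂x'^j) g_{kl}; with g_{kl} = δ_{kl} this is Σ_k (∂x^k/∂x'^i)(∂x^k/∂x'^j).
Jacobian: ∂x/∂u = 1/a, ∂x/∂v = 0, ∂y/∂u = 0, ∂y/∂v = 1/b
g'_{uu} = (1/a)(1/a) + (0)(0) = 1/a^2
g'_{uv} = (1/a)(0) + (0)(1/b) = 0
g'_{vv} = (0)(0) + (1/b)(1/b) = 1/b^2
g'_{ij} = diag(1/a^2, 1/b^2)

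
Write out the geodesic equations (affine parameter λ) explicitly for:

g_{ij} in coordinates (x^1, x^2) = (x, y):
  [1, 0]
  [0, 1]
Geodesic equation: d^2x^k/dλ^2 + Γ^k_{ij} (dx^i/dλ)(dx^j/dλ) = 0.
All Christoffel symbols vanish, so the geodesics are straight lines:
d^2x/dλ^2 = 0
d^2y/dλ^2 = 0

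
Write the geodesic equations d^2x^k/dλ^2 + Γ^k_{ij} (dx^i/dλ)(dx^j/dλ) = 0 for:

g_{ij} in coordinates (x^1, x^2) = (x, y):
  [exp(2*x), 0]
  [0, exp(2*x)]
Geodesic equation: d^2x^k/dλ^2 + Γ^k_{ij} (dx^i/dλ)(dx^j/dλ) = 0.
Non-zero Christoffel symbols:
Γ^x_{x x} = 1
Γ^x_{y y} = -1
Γ^y_{x y} = 1
Substituting (the symmetric pair Γ^k_{ij}, Γ^k_{ji} combines into a factor 2):
d^2x/dλ^2 + (dx/dλ)^2 - (dy/dλ)^2 = 0
d^2y/dλ^2 + 2 (dx/dλ)(dy/dλ) = 0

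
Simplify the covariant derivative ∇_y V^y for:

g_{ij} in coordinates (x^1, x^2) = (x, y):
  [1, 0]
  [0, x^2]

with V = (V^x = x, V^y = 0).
Non-zero Christoffel symbols:
Γ^x_{y y} = -x
Γ^y_{x y} = 1/x
∇_y V^y = ∂_y V^y + Γ^y_{y j} V^j
  = (0) + (1/x)(x) + (0)(0)
  = 1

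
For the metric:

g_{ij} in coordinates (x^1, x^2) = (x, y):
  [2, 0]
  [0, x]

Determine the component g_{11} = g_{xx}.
With x^1 = x, x^2 = y, g_{11} = g_{xx} is the row-1, column-1 entry of the matrix.
g_{11} = 2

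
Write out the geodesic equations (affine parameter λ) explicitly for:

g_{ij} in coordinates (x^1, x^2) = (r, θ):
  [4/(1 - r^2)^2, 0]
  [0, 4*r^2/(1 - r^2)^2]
Geodesic equation: d^2x^k/dλ^2 + Γ^k_{ij} (dx^i/dλ)(dx^j/dλ) = 0.
Non-zero Christoffel symbols:
Γ^r_{r r} = 2*r/(1 - r^2)
Γ^r_{θ θ} = (r^3 + r)/(r^2 - 1)
Γ^θ_{r θ} = (-r^2 - 1)/(r^3 - r)
Substituting (the symmetric pair Γ^k_{ij}, Γ^k_{ji} combines into a factor 2):
d^2r/dλ^2 + (2*r/(1 - r^2)) (dr/dλ)^2 + ((r^3 + r)/(r^2 - 1)) (dθ/dλ)^2 = 0
d^2θ/dλ^2 + ((-2*r^2 - 2)/(r^3 - r)) (dr/dλ)(dθ/dλ) = 0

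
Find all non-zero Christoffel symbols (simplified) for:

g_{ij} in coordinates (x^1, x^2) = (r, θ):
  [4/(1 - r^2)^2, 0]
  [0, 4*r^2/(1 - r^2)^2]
Using Γ^k_{ij} = (1/2) g^{km} (∂_i g_{mj} + ∂_j g_{mi} - ∂_m g_{ij}); the metric is diagonal, so only the m = k term contributes.
Non-zero symbols (using the symmetry Γ^k_{ij} = Γ^k_{ji}):
Γ^r_{r r} = (1/2) g^{rr} (∂_r g_{rr} + ∂_r g_{rr} - ∂_r g_{rr}) = (1/2)((1 - r^2)^2/4)((16*r/(1 - r^2)^3) + (16*r/(1 - r^2)^3) - (16*r/(1 - r^2)^3)) = 2*r/(1 - r^2)
Γ^r_{θ θ} = (1/2) g^{rr} (∂_θ g_{rθ} + ∂_θ g_{rθ} - ∂_r g_{θθ}) = (1/2)((1 - r^2)^2/4)((0) + (0) - (-8*(r^3 + r)/(r^2 - 1)^3)) = (r^3 + r)/(r^2 - 1)
Γ^θ_{r θ} = (1/2) g^{θθ} (∂_r g_{θθ} + ∂_θ g_{θr} - ∂_θ g_{rθ}) = (1/2)((1 - r^2)^2/(4*r^2))((-8*(r^3 + r)/(r^2 - 1)^3) + (0) - (0)) = (-r^2 - 1)/(r^3 - r)
All other Christoffel symbols are zero.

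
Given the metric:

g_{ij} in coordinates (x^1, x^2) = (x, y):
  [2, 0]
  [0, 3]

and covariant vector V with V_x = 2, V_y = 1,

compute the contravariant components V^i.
Inverse metric (diagonal): g^{xx} = 1/2, g^{yy} = 1/3
V^i = g^{ij} V_j:
V^x = (1/2)(2) + (0)(1) = 1
V^y = (0)(2) + (1/3)(1) = 1/3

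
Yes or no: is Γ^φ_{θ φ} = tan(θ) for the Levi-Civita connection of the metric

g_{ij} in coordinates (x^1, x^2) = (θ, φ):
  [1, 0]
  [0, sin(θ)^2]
Γ^φ_{θ φ} = (1/2) g^{φφ} (∂_θ g_{φφ} + ∂_φ g_{φθ} - ∂_φ g_{θφ}) = (1/2)(1/sin(θ)^2)((sin(2*θ)) + (0) - (0)) = 1/tan(θ)
This differs from the proposed value tan(θ).
No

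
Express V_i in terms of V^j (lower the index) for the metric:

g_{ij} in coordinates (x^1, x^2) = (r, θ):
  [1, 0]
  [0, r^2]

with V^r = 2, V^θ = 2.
V_i = g_{ij} V^j:
V_r = (1)(2) + (0)(2) = 2
V_θ = (0)(2) + (r^2)(2) = 2*r^2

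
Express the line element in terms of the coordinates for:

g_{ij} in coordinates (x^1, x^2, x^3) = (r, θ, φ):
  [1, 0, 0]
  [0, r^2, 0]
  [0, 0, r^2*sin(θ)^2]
ds^2 = g_{ij} dx^i dx^j; only the non-zero components contribute.
ds^2 = dr^2 + r^2 dθ^2 + r^2*sin(θ)^2 dφ^2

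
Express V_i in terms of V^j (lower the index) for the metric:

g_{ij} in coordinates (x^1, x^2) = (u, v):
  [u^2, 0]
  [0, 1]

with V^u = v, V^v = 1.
V_i = g_{ij} V^j:
V_u = (u^2)(v) + (0)(1) = u^2*v
V_v = (0)(v) + (1)(1) = 1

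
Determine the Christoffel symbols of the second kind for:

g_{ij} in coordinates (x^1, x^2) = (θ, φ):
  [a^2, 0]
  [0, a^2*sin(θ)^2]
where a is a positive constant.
Using Γ^k_{ij} = (1/2) g^{km} (∂_i g_{mj} + ∂_j g_{mi} - ∂_m g_{ij}); the metric is diagonal, so only the m = k term contributes.
Non-zero symbols (using the symmetry Γ^k_{ij} = Γ^k_{ji}):
Γ^θ_{φ φ} = (1/2) g^{θθ} (∂_φ g_{θφ} + ∂_φ g_{θφ} - ∂_θ g_{φφ}) = (1/2)(1/a^2)((0) + (0) - (a^2*sin(2*θ))) = -sin(2*θ)/2
Γ^φ_{θ φ} = (1/2) g^{φφ} (∂_θ g_{φφ} + ∂_φ g_{φθ} - ∂_φ g_{θφ}) = (1/2)(1/(a^2*sin(θ)^2))((a^2*sin(2*θ)) + (0) - (0)) = 1/tan(θ)
All other Christoffel symbols are zero.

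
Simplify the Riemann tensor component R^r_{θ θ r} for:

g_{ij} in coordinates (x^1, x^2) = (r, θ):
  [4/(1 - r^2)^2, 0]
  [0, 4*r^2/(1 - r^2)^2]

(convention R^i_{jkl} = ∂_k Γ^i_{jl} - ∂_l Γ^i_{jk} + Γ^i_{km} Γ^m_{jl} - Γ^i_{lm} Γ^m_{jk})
Non-zero Christoffel symbols (Γ^k_{ij} = Γ^k_{ji}):
Γ^r_{r r} = 2*r/(1 - r^2)
Γ^r_{θ θ} = (r^3 + r)/(r^2 - 1)
Γ^θ_{r θ} = (-r^2 - 1)/(r^3 - r)
R^r_{θ θ r} = ∂_θ Γ^r_{θ r} - ∂_r Γ^r_{θ θ} + Γ^r_{θ m} Γ^m_{θ r} - Γ^r_{r m} Γ^m_{θ θ}
  = (0) - ((r^4 - 4*r^2 - 1)/(r^2 - 1)^2) + (-(r^2 + 1)^2/(r^2 - 1)^2) - (-2*r^2*(r^2 + 1)/(r^2 - 1)^2) = 4*r^2/(r^2 - 1)^2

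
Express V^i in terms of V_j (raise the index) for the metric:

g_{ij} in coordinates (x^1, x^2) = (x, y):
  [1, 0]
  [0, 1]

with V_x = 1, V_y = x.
Inverse metric (diagonal): g^{xx} = 1, g^{yy} = 1
V^i = g^{ij} V_j:
V^x = (1)(1) + (0)(x) = 1
V^y = (0)(1) + (1)(x) = x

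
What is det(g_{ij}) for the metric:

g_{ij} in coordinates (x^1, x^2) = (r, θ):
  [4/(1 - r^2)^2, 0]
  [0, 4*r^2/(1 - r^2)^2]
For a 2×2 metric: det(g) = g_{11}·g_{22} - g_{12}·g_{21}
= (4/(1 - r^2)^2)·(4*r^2/(1 - r^2)^2) - (0)·(0)
= 16*r^2/(1 - r^2)^4 - 0
det(g) = 16*r^2/(1 - r^2)^4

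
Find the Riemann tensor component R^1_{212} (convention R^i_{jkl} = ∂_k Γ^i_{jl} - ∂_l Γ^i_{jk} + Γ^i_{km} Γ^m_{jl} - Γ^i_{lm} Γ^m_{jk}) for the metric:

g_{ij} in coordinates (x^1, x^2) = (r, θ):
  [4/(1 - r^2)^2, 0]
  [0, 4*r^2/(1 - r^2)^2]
Non-zero Christoffel symbols (Γ^k_{ij} = Γ^k_{ji}):
Γ^r_{r r} = 2*r/(1 - r^2)
Γ^r_{θ θ} = (r^3 + r)/(r^2 - 1)
Γ^θ_{r θ} = (-r^2 - 1)/(r^3 - r)
R^r_{θ r θ} = ∂_r Γ^r_{θ θ} - ∂_θ Γ^r_{θ r} + Γ^r_{r m} Γ^m_{θ θ} - Γ^r_{θ m} Γ^m_{θ r}
  = ((r^4 - 4*r^2 - 1)/(r^2 - 1)^2) - (0) + (-2*r^2*(r^2 + 1)/(r^2 - 1)^2) - (-(r^2 + 1)^2/(r^2 - 1)^2) = -4*r^2/(r^2 - 1)^2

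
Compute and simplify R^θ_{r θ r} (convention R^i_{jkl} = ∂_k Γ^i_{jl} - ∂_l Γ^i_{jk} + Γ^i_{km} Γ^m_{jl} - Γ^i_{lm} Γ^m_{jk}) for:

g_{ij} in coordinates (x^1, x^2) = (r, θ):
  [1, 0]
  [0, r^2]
Non-zero Christoffel symbols (Γ^k_{ij} = Γ^k_{ji}):
Γ^r_{θ θ} = -r
Γ^θ_{r θ} = 1/r
R^θ_{r θ r} = ∂_θ Γ^θ_{r r} - ∂_r Γ^θ_{r θ} + Γ^θ_{θ m} Γ^m_{r r} - Γ^θ_{r m} Γ^m_{r θ}
  = (0) - (-1/r^2) + (0) - (1/r^2) = 0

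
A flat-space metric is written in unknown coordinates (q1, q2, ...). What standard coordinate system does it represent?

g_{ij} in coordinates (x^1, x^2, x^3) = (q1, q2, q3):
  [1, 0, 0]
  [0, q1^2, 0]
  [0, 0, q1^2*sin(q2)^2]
The line element ds^2 = dq1^2 + q1^2 dq2^2 + q1^2 sin(q2)^2 dq3^2 is dr^2 + r^2 dθ^2 + r^2 sin(θ)^2 dφ^2 with q1 = r, q2 = θ, q3 = φ.
spherical coordinates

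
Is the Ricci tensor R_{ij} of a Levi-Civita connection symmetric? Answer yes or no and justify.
R_{ij} = R^k_{ikj}; the pair symmetry R_{kilj} = R_{ljki} gives R_{ij} = R_{ji}.
Yes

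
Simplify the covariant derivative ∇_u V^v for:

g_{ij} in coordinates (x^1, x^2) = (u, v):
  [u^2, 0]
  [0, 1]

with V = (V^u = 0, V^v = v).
Non-zero Christoffel symbols:
Γ^u_{u u} = 1/u
∇_u V^v = ∂_u V^v + Γ^v_{u j} V^j
  = (0) + (0)(0) + (0)(v)
  = 0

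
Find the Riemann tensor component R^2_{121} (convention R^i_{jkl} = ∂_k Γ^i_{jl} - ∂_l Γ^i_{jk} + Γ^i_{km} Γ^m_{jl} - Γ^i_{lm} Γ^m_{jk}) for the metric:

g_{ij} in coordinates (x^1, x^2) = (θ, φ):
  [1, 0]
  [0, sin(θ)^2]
Non-zero Christoffel symbols (Γ^k_{ij} = Γ^k_{ji}):
Γ^θ_{φ φ} = -sin(2*θ)/2
Γ^φ_{θ φ} = 1/tan(θ)
R^φ_{θ φ θ} = ∂_φ Γ^φ_{θ θ} - ∂_θ Γ^φ_{θ φ} + Γ^φ_{φ m} Γ^m_{θ θ} - Γ^φ_{θ m} Γ^m_{θ φ}
  = (0) - (-1/sin(θ)^2) + (0) - (1/tan(θ)^2) = 1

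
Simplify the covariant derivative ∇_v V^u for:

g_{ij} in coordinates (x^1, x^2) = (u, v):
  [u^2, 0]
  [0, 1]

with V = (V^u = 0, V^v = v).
Non-zero Christoffel symbols:
Γ^u_{u u} = 1/u
∇_v V^u = ∂_v V^u + Γ^u_{v j} V^j
  = (0) + (0)(0) + (0)(v)
  = 0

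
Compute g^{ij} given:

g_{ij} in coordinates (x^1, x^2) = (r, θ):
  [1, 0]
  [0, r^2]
The metric is diagonal, so g^{ij} is diagonal with entries 1/g_{ii}: diag(1, 1/(r^2)).
g^{ij}:
  [1, 0]
  [0, 1/r^2]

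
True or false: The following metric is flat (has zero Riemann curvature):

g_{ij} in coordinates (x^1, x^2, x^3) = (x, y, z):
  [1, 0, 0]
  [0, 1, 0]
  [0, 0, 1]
All metric components are constant, so every Christoffel symbol vanishes and R^i_{jkl} = 0.
True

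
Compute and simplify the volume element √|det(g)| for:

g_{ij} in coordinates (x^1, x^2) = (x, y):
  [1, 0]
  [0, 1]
det(g) = 1
√|det(g)| = 1
Volume element: dV = 1 dx dy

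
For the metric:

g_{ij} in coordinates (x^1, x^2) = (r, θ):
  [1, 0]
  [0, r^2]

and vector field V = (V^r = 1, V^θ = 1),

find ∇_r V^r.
Non-zero Christoffel symbols:
Γ^r_{θ θ} = -r
Γ^θ_{r θ} = 1/r
∇_r V^r = ∂_r V^r + Γ^r_{r j} V^j
  = (0) + (0)(1) + (0)(1)
  = 0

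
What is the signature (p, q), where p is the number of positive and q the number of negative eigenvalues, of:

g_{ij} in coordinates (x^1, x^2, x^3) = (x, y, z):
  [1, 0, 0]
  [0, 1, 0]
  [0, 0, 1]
The metric is diagonal, so its eigenvalues are the diagonal entries: 1, 1, 1 (at a generic point, where coordinate-dependent entries are positive).
3 positive, 0 negative.
(3, 0) - Riemannian (positive definite)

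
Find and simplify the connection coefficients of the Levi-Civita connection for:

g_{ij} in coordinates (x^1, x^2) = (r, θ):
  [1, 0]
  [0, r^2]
Using Γ^k_{ij} = (1/2) g^{km} (∂_i g_{mj} + ∂_j g_{mi} - ∂_m g_{ij}); the metric is diagonal, so only the m = k term contributes.
Non-zero symbols (using the symmetry Γ^k_{ij} = Γ^k_{ji}):
Γ^r_{θ θ} = (1/2) g^{rr} (∂_θ g_{rθ} + ∂_θ g_{rθ} - ∂_r g_{θθ}) = (1/2)(1)((0) + (0) - (2*r)) = -r
Γ^θ_{r θ} = (1/2) g^{θθ} (∂_r g_{θθ} + ∂_θ g_{θr} - ∂_θ g_{rθ}) = (1/2)(1/r^2)((2*r) + (0) - (0)) = 1/r
All other Christoffel symbols are zero.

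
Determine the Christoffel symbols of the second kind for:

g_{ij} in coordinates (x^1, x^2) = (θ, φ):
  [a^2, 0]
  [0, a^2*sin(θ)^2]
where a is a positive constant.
Using Γ^k_{ij} = (1/2) g^{km} (∂_i g_{mj} + ∂_j g_{mi} - ∂_m g_{ij}); the metric is diagonal, so only the m = k term contributes.
Non-zero symbols (using the symmetry Γ^k_{ij} = Γ^k_{ji}):
Γ^θ_{φ φ} = (1/2) g^{θθ} (∂_φ g_{θφ} + ∂_φ g_{θφ} - ∂_θ g_{φφ}) = (1/2)(1/a^2)((0) + (0) - (a^2*sin(2*θ))) = -sin(2*θ)/2
Γ^φ_{θ φ} = (1/2) g^{φφ} (∂_θ g_{φφ} + ∂_φ g_{φθ} - ∂_φ g_{θφ}) = (1/2)(1/(a^2*sin(θ)^2))((a^2*sin(2*θ)) + (0) - (0)) = 1/tan(θ)
All other Christoffel symbols are zero.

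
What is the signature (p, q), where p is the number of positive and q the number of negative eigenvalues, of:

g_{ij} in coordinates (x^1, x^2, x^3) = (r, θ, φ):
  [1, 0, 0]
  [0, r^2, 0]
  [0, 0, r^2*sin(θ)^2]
The metric is diagonal, so its eigenvalues are the diagonal entries: 1, r^2, r^2*sin(θ)^2 (at a generic point, where coordinate-dependent entries are positive).
3 positive, 0 negative.
(3, 0) - Riemannian (positive definite)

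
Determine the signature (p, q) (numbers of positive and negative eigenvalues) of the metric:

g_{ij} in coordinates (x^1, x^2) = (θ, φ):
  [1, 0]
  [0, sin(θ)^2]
The metric is diagonal, so its eigenvalues are the diagonal entries: 1, sin(θ)^2 (at a generic point, where coordinate-dependent entries are positive).
2 positive, 0 negative.
(2, 0) - Riemannian (positive definite)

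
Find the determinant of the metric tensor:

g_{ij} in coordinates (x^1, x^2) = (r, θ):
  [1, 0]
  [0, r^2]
For a 2×2 metric: det(g) = g_{11}·g_{22} - g_{12}·g_{21}
= (1)·(r^2) - (0)·(0)
= r^2 - 0
det(g) = r^2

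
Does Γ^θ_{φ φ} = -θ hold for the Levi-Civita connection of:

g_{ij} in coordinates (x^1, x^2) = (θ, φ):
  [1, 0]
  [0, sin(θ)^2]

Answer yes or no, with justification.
Γ^θ_{φ φ} = (1/2) g^{θθ} (∂_φ g_{θφ} + ∂_φ g_{θφ} - ∂_θ g_{φφ}) = (1/2)(1)((0) + (0) - (sin(2*θ))) = -sin(2*θ)/2
This differs from the proposed value -θ.
No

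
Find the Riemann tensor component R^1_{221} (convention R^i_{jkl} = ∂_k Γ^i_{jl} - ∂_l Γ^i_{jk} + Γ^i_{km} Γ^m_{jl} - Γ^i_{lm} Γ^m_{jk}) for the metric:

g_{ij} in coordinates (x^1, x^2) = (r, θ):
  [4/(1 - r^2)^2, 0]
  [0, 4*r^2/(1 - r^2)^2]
Non-zero Christoffel symbols (Γ^k_{ij} = Γ^k_{ji}):
Γ^r_{r r} = 2*r/(1 - r^2)
Γ^r_{θ θ} = (r^3 + r)/(r^2 - 1)
Γ^θ_{r θ} = (-r^2 - 1)/(r^3 - r)
R^r_{θ θ r} = ∂_θ Γ^r_{θ r} - ∂_r Γ^r_{θ θ} + Γ^r_{θ m} Γ^m_{θ r} - Γ^r_{r m} Γ^m_{θ θ}
  = (0) - ((r^4 - 4*r^2 - 1)/(r^2 - 1)^2) + (-(r^2 + 1)^2/(r^2 - 1)^2) - (-2*r^2*(r^2 + 1)/(r^2 - 1)^2) = 4*r^2/(r^2 - 1)^2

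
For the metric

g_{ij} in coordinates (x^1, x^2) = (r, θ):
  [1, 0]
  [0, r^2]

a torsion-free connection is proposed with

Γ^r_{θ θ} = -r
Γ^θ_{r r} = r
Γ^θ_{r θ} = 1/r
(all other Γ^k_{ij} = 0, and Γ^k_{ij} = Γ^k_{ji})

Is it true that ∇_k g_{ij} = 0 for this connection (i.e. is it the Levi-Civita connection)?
Using ∇_k g_{ij} = ∂_k g_{ij} - Γ^m_{ki} g_{mj} - Γ^m_{kj} g_{im}:
∇_r g_{rθ} = (0) - (r^3) - (0) = -r^3 ≠ 0
So the connection is not metric compatible (it is not the Levi-Civita connection).
No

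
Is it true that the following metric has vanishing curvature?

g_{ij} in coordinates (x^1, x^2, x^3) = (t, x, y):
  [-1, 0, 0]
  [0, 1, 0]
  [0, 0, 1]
All metric components are constant, so every Christoffel symbol vanishes and R^i_{jkl} = 0.
Yes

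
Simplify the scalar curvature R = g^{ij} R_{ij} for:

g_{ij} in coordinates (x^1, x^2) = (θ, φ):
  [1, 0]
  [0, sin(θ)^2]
Non-zero Christoffel symbols (Γ^k_{ij} = Γ^k_{ji}):
Γ^θ_{φ φ} = -sin(2*θ)/2
Γ^φ_{θ φ} = 1/tan(θ)
Ricci tensor (R_{ij} = R^k_{ikj}): R_{θθ} = 1, R_{θφ} = 0, R_{φφ} = sin(θ)^2
Inverse metric: g^{θθ} = 1, g^{φφ} = 1/sin(θ)^2
R = g^{ij} R_{ij} = (1)(1) + (1/sin(θ)^2)(sin(θ)^2) = 2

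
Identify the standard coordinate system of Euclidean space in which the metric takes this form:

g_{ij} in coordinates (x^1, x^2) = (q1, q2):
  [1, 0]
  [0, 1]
All components are constant and the metric is the identity, i.e. orthonormal rectilinear coordinates.
Cartesian (2D) coordinates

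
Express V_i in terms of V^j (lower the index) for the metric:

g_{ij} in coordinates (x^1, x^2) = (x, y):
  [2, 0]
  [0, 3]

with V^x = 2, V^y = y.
V_i = g_{ij} V^j:
V_x = (2)(2) + (0)(y) = 4
V_y = (0)(2) + (3)(y) = 3*y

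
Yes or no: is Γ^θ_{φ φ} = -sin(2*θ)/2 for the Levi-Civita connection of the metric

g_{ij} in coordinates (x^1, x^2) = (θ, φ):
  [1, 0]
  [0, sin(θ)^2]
Γ^θ_{φ φ} = (1/2) g^{θθ} (∂_φ g_{θφ} + ∂_φ g_{θφ} - ∂_θ g_{φφ}) = (1/2)(1)((0) + (0) - (sin(2*θ))) = -sin(2*θ)/2
This equals the proposed value -sin(2*θ)/2.
Yes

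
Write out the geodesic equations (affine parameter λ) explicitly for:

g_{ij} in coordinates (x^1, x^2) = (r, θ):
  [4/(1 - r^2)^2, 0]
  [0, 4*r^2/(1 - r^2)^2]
Geodesic equation: d^2x^k/dλ^2 + Γ^k_{ij} (dx^i/dλ)(dx^j/dλ) = 0.
Non-zero Christoffel symbols:
Γ^r_{r r} = 2*r/(1 - r^2)
Γ^r_{θ θ} = (r^3 + r)/(r^2 - 1)
Γ^θ_{r θ} = (-r^2 - 1)/(r^3 - r)
Substituting (the symmetric pair Γ^k_{ij}, Γ^k_{ji} combines into a factor 2):
d^2r/dλ^2 + (2*r/(1 - r^2)) (dr/dλ)^2 + ((r^3 + r)/(r^2 - 1)) (dθ/dλ)^2 = 0
d^2θ/dλ^2 + ((-2*r^2 - 2)/(r^3 - r)) (dr/dλ)(dθ/dλ) = 0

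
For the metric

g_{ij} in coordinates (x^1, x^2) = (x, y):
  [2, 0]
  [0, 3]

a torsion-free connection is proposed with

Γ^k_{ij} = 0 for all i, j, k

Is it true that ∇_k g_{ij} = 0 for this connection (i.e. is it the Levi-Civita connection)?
Using ∇_k g_{ij} = ∂_k g_{ij} - Γ^m_{ki} g_{mj} - Γ^m_{kj} g_{im}:
e.g. ∇_x g_{xy} = (0) - (0) - (0) = 0
Every component ∇_k g_{ij} vanishes: the connection is metric compatible.
Yes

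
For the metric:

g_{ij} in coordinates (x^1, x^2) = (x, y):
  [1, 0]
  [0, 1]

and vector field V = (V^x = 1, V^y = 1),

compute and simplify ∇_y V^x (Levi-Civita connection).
All Christoffel symbols are zero.
∇_y V^x = ∂_y V^x + Γ^x_{y j} V^j
  = (0) + (0)(1) + (0)(1)
  = 0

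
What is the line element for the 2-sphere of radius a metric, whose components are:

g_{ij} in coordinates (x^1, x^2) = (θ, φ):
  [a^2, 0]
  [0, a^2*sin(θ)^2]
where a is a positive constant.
ds^2 = g_{ij} dx^i dx^j; only the non-zero components contribute.
ds^2 = a^2 dθ^2 + a^2*sin(θ)^2 dφ^2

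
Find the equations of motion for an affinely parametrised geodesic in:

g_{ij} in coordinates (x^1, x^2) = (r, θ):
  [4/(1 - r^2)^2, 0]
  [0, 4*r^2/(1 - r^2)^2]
Geodesic equation: d^2x^k/dλ^2 + Γ^k_{ij} (dx^i/dλ)(dx^j/dλ) = 0.
Non-zero Christoffel symbols:
Γ^r_{r r} = 2*r/(1 - r^2)
Γ^r_{θ θ} = (r^3 + r)/(r^2 - 1)
Γ^θ_{r θ} = (-r^2 - 1)/(r^3 - r)
Substituting (the symmetric pair Γ^k_{ij}, Γ^k_{ji} combines into a factor 2):
d^2r/dλ^2 + (2*r/(1 - r^2)) (dr/dλ)^2 + ((r^3 + r)/(r^2 - 1)) (dθ/dλ)^2 = 0
d^2θ/dλ^2 + ((-2*r^2 - 2)/(r^3 - r)) (dr/dλ)(dθ/dλ) = 0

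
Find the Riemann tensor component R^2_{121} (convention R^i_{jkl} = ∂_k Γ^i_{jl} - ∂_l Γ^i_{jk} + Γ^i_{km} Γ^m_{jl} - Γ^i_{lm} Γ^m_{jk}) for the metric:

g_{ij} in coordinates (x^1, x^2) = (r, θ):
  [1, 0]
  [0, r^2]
Non-zero Christoffel symbols (Γ^k_{ij} = Γ^k_{ji}):
Γ^r_{θ θ} = -r
Γ^θ_{r θ} = 1/r
R^θ_{r θ r} = ∂_θ Γ^θ_{r r} - ∂_r Γ^θ_{r θ} + Γ^θ_{θ m} Γ^m_{r r} - Γ^θ_{r m} Γ^m_{r θ}
  = (0) - (-1/r^2) + (0) - (1/r^2) = 0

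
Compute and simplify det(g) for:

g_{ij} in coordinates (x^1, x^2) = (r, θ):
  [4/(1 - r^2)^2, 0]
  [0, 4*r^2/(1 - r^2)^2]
For a 2×2 metric: det(g) = g_{11}·g_{22} - g_{12}·g_{21}
= (4/(1 - r^2)^2)·(4*r^2/(1 - r^2)^2) - (0)·(0)
= 16*r^2/(1 - r^2)^4 - 0
det(g) = 16*r^2/(1 - r^2)^4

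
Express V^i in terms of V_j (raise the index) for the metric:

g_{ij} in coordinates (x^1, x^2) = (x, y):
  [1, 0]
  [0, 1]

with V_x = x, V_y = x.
Inverse metric (diagonal): g^{xx} = 1, g^{yy} = 1
V^i = g^{ij} V_j:
V^x = (1)(x) + (0)(x) = x
V^y = (0)(x) + (1)(x) = x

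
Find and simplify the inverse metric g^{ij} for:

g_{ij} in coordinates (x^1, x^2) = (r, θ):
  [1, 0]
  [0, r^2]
The metric is diagonal, so g^{ij} is diagonal with entries 1/g_{ii}: diag(1, 1/(r^2)).
g^{ij}:
  [1, 0]
  [0, 1/r^2]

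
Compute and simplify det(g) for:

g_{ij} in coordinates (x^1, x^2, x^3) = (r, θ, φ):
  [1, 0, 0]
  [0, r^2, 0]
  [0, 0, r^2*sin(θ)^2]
Diagonal metric: det(g) = g_{11}·g_{22}·g_{33}
= (1)·(r^2)·(r^2*sin(θ)^2)
det(g) = r^4*sin(θ)^2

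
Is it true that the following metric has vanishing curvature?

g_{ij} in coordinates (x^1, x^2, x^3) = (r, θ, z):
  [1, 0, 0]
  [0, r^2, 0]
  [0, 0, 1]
Non-zero Christoffel symbols:
Γ^r_{θ θ} = -r
Γ^θ_{r θ} = 1/r
Ricci tensor: R_{rr} = 0, R_{rθ} = 0, R_{rz} = 0, R_{θθ} = 0, R_{θz} = 0, R_{zz} = 0
All R_{ij} vanish; in 3 dimensions the Riemann tensor is fully determined by the Ricci tensor, so R^i_{jkl} = 0: the metric is flat (curvilinear coordinates on flat space).
Yes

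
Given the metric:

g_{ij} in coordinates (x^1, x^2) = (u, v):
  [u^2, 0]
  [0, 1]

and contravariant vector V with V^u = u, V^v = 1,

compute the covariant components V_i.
V_i = g_{ij} V^j:
V_u = (u^2)(u) + (0)(1) = u^3
V_v = (0)(u) + (1)(1) = 1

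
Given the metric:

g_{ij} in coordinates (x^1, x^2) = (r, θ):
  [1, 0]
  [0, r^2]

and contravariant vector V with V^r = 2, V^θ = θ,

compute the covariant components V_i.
V_i = g_{ij} V^j:
V_r = (1)(2) + (0)(θ) = 2
V_θ = (0)(2) + (r^2)(θ) = r^2*θ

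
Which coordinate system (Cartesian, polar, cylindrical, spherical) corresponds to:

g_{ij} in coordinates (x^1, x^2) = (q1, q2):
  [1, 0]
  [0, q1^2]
The line element ds^2 = dq1^2 + q1^2 dq2^2 is dr^2 + r^2 dθ^2 with q1 = r, q2 = θ.
polar coordinates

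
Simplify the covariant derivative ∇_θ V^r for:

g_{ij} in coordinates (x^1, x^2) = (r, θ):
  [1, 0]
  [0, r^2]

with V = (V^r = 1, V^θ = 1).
Non-zero Christoffel symbols:
Γ^r_{θ θ} = -r
Γ^θ_{r θ} = 1/r
∇_θ V^r = ∂_θ V^r + Γ^r_{θ j} V^j
  = (0) + (0)(1) + (-r)(1)
  = -r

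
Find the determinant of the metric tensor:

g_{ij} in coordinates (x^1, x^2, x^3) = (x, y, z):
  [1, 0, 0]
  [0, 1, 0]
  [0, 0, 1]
Diagonal metric: det(g) = g_{11}·g_{22}·g_{33}
= (1)·(1)·(1)
det(g) = 1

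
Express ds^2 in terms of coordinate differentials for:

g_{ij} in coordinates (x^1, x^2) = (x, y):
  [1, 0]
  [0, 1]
ds^2 = g_{ij} dx^i dx^j; only the non-zero components contribute.
ds^2 = dx^2 + dy^2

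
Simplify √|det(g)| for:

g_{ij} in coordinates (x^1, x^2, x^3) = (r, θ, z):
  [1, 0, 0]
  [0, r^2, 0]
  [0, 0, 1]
det(g) = r^2
√|det(g)| = r
Volume element: dV = r dr dθ dz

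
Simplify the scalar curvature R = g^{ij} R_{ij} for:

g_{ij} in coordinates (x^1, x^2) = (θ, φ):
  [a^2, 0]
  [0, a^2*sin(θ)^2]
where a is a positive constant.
Non-zero Christoffel symbols (Γ^k_{ij} = Γ^k_{ji}):
Γ^θ_{φ φ} = -sin(2*θ)/2
Γ^φ_{θ φ} = 1/tan(θ)
Ricci tensor (R_{ij} = R^k_{ikj}): R_{θθ} = 1, R_{θφ} = 0, R_{φφ} = sin(θ)^2
Inverse metric: g^{θθ} = 1/a^2, g^{φφ} = 1/(a^2*sin(θ)^2)
R = g^{ij} R_{ij} = (1/a^2)(1) + (1/(a^2*sin(θ)^2))(sin(θ)^2) = 2/a^2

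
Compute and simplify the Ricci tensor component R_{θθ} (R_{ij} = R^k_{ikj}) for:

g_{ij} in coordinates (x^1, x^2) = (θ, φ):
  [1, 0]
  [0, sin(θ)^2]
Non-zero Christoffel symbols (Γ^k_{ij} = Γ^k_{ji}):
Γ^θ_{φ φ} = -sin(2*θ)/2
Γ^φ_{θ φ} = 1/tan(θ)
R^θ_{θ θ θ} = 0 (a repeated index in an antisymmetric pair)
R^φ_{θ φ θ} = ∂_φ Γ^φ_{θ θ} - ∂_θ Γ^φ_{θ φ} + Γ^φ_{φ m} Γ^m_{θ θ} - Γ^φ_{θ m} Γ^m_{θ φ}
  = (0) - (-1/sin(θ)^2) + (0) - (1/tan(θ)^2) = 1
R_{θθ} = R^θ_{θ θ θ} + R^φ_{θ φ θ} = (0) + (1) = 1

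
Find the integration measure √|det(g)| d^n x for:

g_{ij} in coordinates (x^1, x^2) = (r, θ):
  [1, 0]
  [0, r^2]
det(g) = r^2
√|det(g)| = r
Volume element: dV = r dr dθ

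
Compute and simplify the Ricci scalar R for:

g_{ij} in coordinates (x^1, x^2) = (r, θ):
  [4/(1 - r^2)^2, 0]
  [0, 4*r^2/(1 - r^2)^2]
Non-zero Christoffel symbols (Γ^k_{ij} = Γ^k_{ji}):
Γ^r_{r r} = 2*r/(1 - r^2)
Γ^r_{θ θ} = (r^3 + r)/(r^2 - 1)
Γ^θ_{r θ} = (-r^2 - 1)/(r^3 - r)
Ricci tensor (R_{ij} = R^k_{ikj}): R_{rr} = -4/(r^2 - 1)^2, R_{rθ} = 0, R_{θθ} = -4*r^2/(r^2 - 1)^2
Inverse metric: g^{rr} = (1 - r^2)^2/4, g^{θθ} = (1 - r^2)^2/(4*r^2)
R = g^{ij} R_{ij} = ((1 - r^2)^2/4)(-4/(r^2 - 1)^2) + ((1 - r^2)^2/(4*r^2))(-4*r^2/(r^2 - 1)^2) = -2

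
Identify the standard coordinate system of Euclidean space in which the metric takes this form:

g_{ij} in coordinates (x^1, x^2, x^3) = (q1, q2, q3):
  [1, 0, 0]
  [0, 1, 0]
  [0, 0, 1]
All components are constant and the metric is the identity, i.e. orthonormal rectilinear coordinates.
Cartesian (3D) coordinates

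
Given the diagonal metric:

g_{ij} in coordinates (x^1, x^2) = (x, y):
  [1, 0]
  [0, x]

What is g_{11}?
With x^1 = x, x^2 = y, g_{11} = g_{xx} is the row-1, column-1 entry of the matrix.
g_{11} = 1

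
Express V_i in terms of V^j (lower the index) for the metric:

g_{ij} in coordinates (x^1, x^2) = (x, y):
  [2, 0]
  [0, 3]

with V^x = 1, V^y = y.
V_i = g_{ij} V^j:
V_x = (2)(1) + (0)(y) = 2
V_y = (0)(1) + (3)(y) = 3*y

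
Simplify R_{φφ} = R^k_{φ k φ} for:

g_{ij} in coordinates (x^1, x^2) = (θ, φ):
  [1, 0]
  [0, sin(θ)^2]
Non-zero Christoffel symbols (Γ^k_{ij} = Γ^k_{ji}):
Γ^θ_{φ φ} = -sin(2*θ)/2
Γ^φ_{θ φ} = 1/tan(θ)
R^θ_{φ θ φ} = ∂_θ Γ^θ_{φ φ} - ∂_φ Γ^θ_{φ θ} + Γ^θ_{θ m} Γ^m_{φ φ} - Γ^θ_{φ m} Γ^m_{φ θ}
  = (-cos(2*θ)) - (0) + (0) - (-cos(θ)^2) = sin(θ)^2
R^φ_{φ φ φ} = 0 (a repeated index in an antisymmetric pair)
R_{φφ} = R^θ_{φ θ φ} + R^φ_{φ φ φ} = (sin(θ)^2) + (0) = sin(θ)^2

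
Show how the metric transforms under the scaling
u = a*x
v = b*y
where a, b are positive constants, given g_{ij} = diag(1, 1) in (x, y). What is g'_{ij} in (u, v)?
Invert the transformation: x = u/a, y = v/b
g'_{ij} = (∂x^k/∂x'^i)(∂x^l/∂x'^j) g_{kl}; with g_{kl} = δ_{kl} this is Σ_k (∂x^k/∂x'^i)(∂x^k/∂x'^j).
Jacobian: ∂x/∂u = 1/a, ∂x/∂v = 0, ∂y/∂u = 0, ∂y/∂v = 1/b
g'_{uu} = (1/a)(1/a) + (0)(0) = 1/a^2
g'_{uv} = (1/a)(0) + (0)(1/b) = 0
g'_{vv} = (0)(0) + (1/b)(1/b) = 1/b^2
g'_{ij} = diag(1/a^2, 1/b^2)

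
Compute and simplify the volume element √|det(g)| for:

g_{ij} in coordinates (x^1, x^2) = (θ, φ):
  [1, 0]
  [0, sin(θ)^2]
det(g) = sin(θ)^2
√|det(g)| = sin(θ) (taking 0 < θ < π so that |sin(θ)| = sin(θ))
Volume element: dV = sin(θ) dθ dφ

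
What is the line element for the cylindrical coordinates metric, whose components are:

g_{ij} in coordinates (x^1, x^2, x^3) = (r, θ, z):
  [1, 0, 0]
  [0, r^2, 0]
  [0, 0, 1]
ds^2 = g_{ij} dx^i dx^j; only the non-zero components contribute.
ds^2 = dr^2 + r^2 dθ^2 + dz^2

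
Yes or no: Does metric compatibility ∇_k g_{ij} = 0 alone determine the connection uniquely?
One also needs vanishing torsion; metric compatibility plus torsion-freeness singles out the Levi-Civita connection.
No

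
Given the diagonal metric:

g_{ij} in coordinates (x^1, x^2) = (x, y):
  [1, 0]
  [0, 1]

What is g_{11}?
With x^1 = x, x^2 = y, g_{11} = g_{xx} is the row-1, column-1 entry of the matrix.
g_{11} = 1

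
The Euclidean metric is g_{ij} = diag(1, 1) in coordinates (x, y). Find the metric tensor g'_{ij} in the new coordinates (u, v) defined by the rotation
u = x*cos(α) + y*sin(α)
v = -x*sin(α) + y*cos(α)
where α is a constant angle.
Invert the transformation: x = u*cos(α) - v*sin(α), y = u*sin(α) + v*cos(α)
g'_{ij} = (∂x^k/∂x'^i)(∂x^l/∂x'^j) g_{kl}; with g_{kl} = δ_{kl} this is Σ_k (∂x^k/∂x'^i)(∂x^k/∂x'^j).
Jacobian: ∂x/∂u = cos(α), ∂x/∂v = -sin(α), ∂y/∂u = sin(α), ∂y/∂v = cos(α)
g'_{uu} = (cos(α))(cos(α)) + (sin(α))(sin(α)) = 1
g'_{uv} = (cos(α))(-sin(α)) + (sin(α))(cos(α)) = 0
g'_{vv} = (-sin(α))(-sin(α)) + (cos(α))(cos(α)) = 1
g'_{ij} = diag(1, 1)
The Euclidean metric is invariant under rotations.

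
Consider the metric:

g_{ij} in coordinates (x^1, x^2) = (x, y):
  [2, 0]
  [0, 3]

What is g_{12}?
With x^1 = x, x^2 = y, g_{12} = g_{xy} is the row-1, column-2 entry of the matrix.
g_{12} = 0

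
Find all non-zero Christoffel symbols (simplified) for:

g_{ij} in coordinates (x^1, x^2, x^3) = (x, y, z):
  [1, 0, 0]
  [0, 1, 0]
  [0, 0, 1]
Using Γ^k_{ij} = (1/2) g^{km} (∂_i g_{mj} + ∂_j g_{mi} - ∂_m g_{ij}); the metric is diagonal, so only the m = k term contributes.
Every metric component is constant, so all ∂_m g_{ij} = 0 and every Christoffel symbol vanishes.
All Christoffel symbols are zero.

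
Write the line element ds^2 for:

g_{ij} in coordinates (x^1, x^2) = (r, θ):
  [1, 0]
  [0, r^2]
ds^2 = g_{ij} dx^i dx^j; only the non-zero components contribute.
ds^2 = dr^2 + r^2 dθ^2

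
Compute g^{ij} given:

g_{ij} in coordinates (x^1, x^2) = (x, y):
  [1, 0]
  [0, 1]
The metric is diagonal, so g^{ij} is diagonal with entries 1/g_{ii}: diag(1, 1).
g^{ij}:
  [1, 0]
  [0, 1]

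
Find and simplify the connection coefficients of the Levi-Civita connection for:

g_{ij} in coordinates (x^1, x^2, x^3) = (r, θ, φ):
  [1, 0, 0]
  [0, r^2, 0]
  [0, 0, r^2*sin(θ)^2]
Using Γ^k_{ij} = (1/2) g^{km} (∂_i g_{mj} + ∂_j g_{mi} - ∂_m g_{ij}); the metric is diagonal, so only the m = k term contributes.
Non-zero symbols (using the symmetry Γ^k_{ij} = Γ^k_{ji}):
Γ^r_{θ θ} = (1/2) g^{rr} (∂_θ g_{rθ} + ∂_θ g_{rθ} - ∂_r g_{θθ}) = (1/2)(1)((0) + (0) - (2*r)) = -r
Γ^r_{φ φ} = (1/2) g^{rr} (∂_φ g_{rφ} + ∂_φ g_{rφ} - ∂_r g_{φφ}) = (1/2)(1)((0) + (0) - (2*r*sin(θ)^2)) = -r*sin(θ)^2
Γ^θ_{r θ} = (1/2) g^{θθ} (∂_r g_{θθ} + ∂_θ g_{θr} - ∂_θ g_{rθ}) = (1/2)(1/r^2)((2*r) + (0) - (0)) = 1/r
Γ^θ_{φ φ} = (1/2) g^{θθ} (∂_φ g_{θφ} + ∂_φ g_{θφ} - ∂_θ g_{φφ}) = (1/2)(1/r^2)((0) + (0) - (r^2*sin(2*θ))) = -sin(2*θ)/2
Γ^φ_{r φ} = (1/2) g^{φφ} (∂_r g_{φφ} + ∂_φ g_{φr} - ∂_φ g_{rφ}) = (1/2)(1/(r^2*sin(θ)^2))((2*r*sin(θ)^2) + (0) - (0)) = 1/r
Γ^φ_{θ φ} = (1/2) g^{φφ} (∂_θ g_{φφ} + ∂_φ g_{φθ} - ∂_φ g_{θφ}) = (1/2)(1/(r^2*sin(θ)^2))((r^2*sin(2*θ)) + (0) - (0)) = 1/tan(θ)
All other Christoffel symbols are zero.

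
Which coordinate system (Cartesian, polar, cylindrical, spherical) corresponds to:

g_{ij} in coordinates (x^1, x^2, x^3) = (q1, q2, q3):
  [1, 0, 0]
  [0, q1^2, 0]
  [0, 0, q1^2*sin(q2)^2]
The line element ds^2 = dq1^2 + q1^2 dq2^2 + q1^2 sin(q2)^2 dq3^2 is dr^2 + r^2 dθ^2 + r^2 sin(θ)^2 dφ^2 with q1 = r, q2 = θ, q3 = φ.
spherical coordinates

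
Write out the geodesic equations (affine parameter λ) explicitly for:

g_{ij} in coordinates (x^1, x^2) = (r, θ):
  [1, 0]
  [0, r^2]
Geodesic equation: d^2x^k/dλ^2 + Γ^k_{ij} (dx^i/dλ)(dx^j/dλ) = 0.
Non-zero Christoffel symbols:
Γ^r_{θ θ} = -r
Γ^θ_{r θ} = 1/r
Substituting (the symmetric pair Γ^k_{ij}, Γ^k_{ji} combines into a factor 2):
d^2r/dλ^2 - r (dθ/dλ)^2 = 0
d^2θ/dλ^2 + (2/r) (dr/dλ)(dθ/dλ) = 0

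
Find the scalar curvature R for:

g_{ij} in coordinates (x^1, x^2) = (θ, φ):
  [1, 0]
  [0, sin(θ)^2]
Non-zero Christoffel symbols (Γ^k_{ij} = Γ^k_{ji}):
Γ^θ_{φ φ} = -sin(2*θ)/2
Γ^φ_{θ φ} = 1/tan(θ)
Ricci tensor (R_{ij} = R^k_{ikj}): R_{θθ} = 1, R_{θφ} = 0, R_{φφ} = sin(θ)^2
Inverse metric: g^{θθ} = 1, g^{φφ} = 1/sin(θ)^2
R = g^{ij} R_{ij} = (1)(1) + (1/sin(θ)^2)(sin(θ)^2) = 2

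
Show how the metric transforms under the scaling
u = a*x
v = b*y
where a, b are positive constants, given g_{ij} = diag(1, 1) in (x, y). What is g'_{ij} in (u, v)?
Invert the transformation: x = u/a, y = v/b
g'_{ij} = (∂x^k/∂x'^i)(∂x^l/∂x'^j) g_{kl}; with g_{kl} = δ_{kl} this is Σ_k (∂x^k/∂x'^i)(∂x^k/∂x'^j).
Jacobian: ∂x/∂u = 1/a, ∂x/∂v = 0, ∂y/∂u = 0, ∂y/∂v = 1/b
g'_{uu} = (1/a)(1/a) + (0)(0) = 1/a^2
g'_{uv} = (1/a)(0) + (0)(1/b) = 0
g'_{vv} = (0)(0) + (1/b)(1/b) = 1/b^2
g'_{ij} = diag(1/a^2, 1/b^2)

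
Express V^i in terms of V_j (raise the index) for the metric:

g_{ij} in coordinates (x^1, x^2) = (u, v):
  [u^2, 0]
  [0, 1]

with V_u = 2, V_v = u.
Inverse metric (diagonal): g^{uu} = 1/u^2, g^{vv} = 1
V^i = g^{ij} V_j:
V^u = (1/u^2)(2) + (0)(u) = 2/u^2
V^v = (0)(2) + (1)(u) = u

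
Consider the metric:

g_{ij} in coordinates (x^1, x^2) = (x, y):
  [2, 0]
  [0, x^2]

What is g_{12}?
With x^1 = x, x^2 = y, g_{12} = g_{xy} is the row-1, column-2 entry of the matrix.
g_{12} = 0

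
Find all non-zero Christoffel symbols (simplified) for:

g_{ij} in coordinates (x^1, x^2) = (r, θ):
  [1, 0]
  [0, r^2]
Using Γ^k_{ij} = (1/2) g^{km} (∂_i g_{mj} + ∂_j g_{mi} - ∂_m g_{ij}); the metric is diagonal, so only the m = k term contributes.
Non-zero symbols (using the symmetry Γ^k_{ij} = Γ^k_{ji}):
Γ^r_{θ θ} = (1/2) g^{rr} (∂_θ g_{rθ} + ∂_θ g_{rθ} - ∂_r g_{θθ}) = (1/2)(1)((0) + (0) - (2*r)) = -r
Γ^θ_{r θ} = (1/2) g^{θθ} (∂_r g_{θθ} + ∂_θ g_{θr} - ∂_θ g_{rθ}) = (1/2)(1/r^2)((2*r) + (0) - (0)) = 1/r
All other Christoffel symbols are zero.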